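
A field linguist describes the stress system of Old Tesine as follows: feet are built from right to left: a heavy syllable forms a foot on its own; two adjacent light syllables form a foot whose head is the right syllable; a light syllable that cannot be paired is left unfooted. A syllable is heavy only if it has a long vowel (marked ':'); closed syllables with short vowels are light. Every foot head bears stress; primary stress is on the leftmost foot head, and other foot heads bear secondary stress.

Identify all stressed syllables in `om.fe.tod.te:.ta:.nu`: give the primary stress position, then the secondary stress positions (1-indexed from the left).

primary 3, secondary 4, 5

Weights: 1 om L, 2 fe L, 3 tod L, 4 te: H, 5 ta: H, 6 nu L.
Parse right to left (heavy = foot alone; LL = one foot; stranded L unfooted): om (fe.ˈtod) (ˈte:) (ˈta:) nu.
Foot heads: 3, 4, 5.
Primary stress on the leftmost head = syllable 3.
Secondary stress on 4, 5: om.fe.ˈtod.ˌte:.ˌta:.nu.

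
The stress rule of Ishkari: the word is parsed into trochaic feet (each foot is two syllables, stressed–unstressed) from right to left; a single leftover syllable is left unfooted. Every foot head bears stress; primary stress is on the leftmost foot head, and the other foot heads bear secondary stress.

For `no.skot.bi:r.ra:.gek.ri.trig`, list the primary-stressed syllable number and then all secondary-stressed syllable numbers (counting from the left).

Parse right to left into trochaic (ˈσσ) feet: no (ˈskot.bi:r) (ˈra:.gek) (ˈri.trig). Syllable 1 is left unfooted.
Foot heads (stressed positions): 2, 4, 6.
End Rule Leftmost: primary stress on the leftmost head = syllable 2.
Secondary stress on 4, 6: no.ˈskot.bi:r.ˌra:.gek.ˌri.trig.

primary 2, secondary 4, 6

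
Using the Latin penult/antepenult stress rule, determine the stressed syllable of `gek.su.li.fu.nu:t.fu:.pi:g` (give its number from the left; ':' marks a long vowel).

6

Classical Latin: stress the penult if heavy (long vowel or closed), else the antepenult.
Weights: 5 nu:t H, 6 fu: H, 7 pi:g H.
The penult (syllable 6, fu:) is heavy, so it takes stress.
Stress on syllable 6: gek.su.li.fu.nu:t.ˈfu:.pi:g.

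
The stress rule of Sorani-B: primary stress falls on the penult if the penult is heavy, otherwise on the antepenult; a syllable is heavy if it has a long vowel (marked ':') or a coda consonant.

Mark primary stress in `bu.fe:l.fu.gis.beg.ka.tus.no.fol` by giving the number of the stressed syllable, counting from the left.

7

Weights: 7 tus H, 8 no L, 9 fol H.
The penult (syllable 8, no) is light, so stress falls on the antepenult (syllable 7, tus).
Primary stress: syllable 7 → bu.fe:l.fu.gis.beg.ka.ˈtus.no.fol.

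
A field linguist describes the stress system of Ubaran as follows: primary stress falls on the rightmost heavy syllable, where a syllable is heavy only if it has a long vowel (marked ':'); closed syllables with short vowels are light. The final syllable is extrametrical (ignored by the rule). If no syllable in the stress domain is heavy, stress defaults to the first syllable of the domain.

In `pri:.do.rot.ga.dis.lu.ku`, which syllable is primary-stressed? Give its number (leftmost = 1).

1

The final syllable (7, ku) is extrametrical; the stress domain is syllables 1–6.
Weights: 1 pri: H, 2 do L, 3 rot L, 4 ga L, 5 dis L, 6 lu L.
Heavy syllables in the domain: 1. The rightmost is syllable 1 (pri:).
Primary stress: syllable 1 → ˈpri:.do.rot.ga.dis.lu.ku.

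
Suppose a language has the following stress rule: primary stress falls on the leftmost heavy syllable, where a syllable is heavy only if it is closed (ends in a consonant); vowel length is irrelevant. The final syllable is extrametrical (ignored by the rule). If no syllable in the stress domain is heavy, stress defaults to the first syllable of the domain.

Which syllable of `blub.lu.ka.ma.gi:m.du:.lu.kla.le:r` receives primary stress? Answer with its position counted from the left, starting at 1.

1

The final syllable (9, le:r) is extrametrical; the stress domain is syllables 1–8.
Weights: 1 blub H, 2 lu L, 3 ka L, 4 ma L, 5 gi:m H, 6 du: L, 7 lu L, 8 kla L.
Heavy syllables in the domain: 1, 5. The leftmost is syllable 1 (blub).
Primary stress: syllable 1 → ˈblub.lu.ka.ma.gi:m.du:.lu.kla.le:r.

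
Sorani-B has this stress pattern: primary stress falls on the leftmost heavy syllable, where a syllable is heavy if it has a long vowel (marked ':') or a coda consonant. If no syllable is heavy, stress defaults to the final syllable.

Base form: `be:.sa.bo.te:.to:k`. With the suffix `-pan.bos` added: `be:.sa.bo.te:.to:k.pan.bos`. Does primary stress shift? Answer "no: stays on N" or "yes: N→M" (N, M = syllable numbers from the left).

Base `be:.sa.bo.te:.to:k` (5 syllables):
  Weights: 1 be: H, 2 sa L, 3 bo L, 4 te: H, 5 to:k H.
  Heavy syllables in the domain: 1, 4, 5. The leftmost is syllable 1 (be:).
  → primary stress on syllable 1.
Suffixed `be:.sa.bo.te:.to:k.pan.bos` (7 syllables):
  Weights: 1 be: H, 2 sa L, 3 bo L, 4 te: H, 5 to:k H, 6 pan H, 7 bos H.
  Heavy syllables in the domain: 1, 4, 5, 6, 7. The leftmost is syllable 1 (be:).
  → primary stress on syllable 1.

no: stays on 1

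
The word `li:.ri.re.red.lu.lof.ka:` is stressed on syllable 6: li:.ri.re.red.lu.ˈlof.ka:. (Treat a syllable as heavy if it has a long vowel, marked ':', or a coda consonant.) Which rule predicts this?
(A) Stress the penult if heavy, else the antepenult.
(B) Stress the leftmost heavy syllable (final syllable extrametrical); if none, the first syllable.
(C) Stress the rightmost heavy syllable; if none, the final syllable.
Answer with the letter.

A

Rule A → syllable 6 ✓.
Rule B → syllable 1 (observed: 6).
Rule C → syllable 7 (observed: 6).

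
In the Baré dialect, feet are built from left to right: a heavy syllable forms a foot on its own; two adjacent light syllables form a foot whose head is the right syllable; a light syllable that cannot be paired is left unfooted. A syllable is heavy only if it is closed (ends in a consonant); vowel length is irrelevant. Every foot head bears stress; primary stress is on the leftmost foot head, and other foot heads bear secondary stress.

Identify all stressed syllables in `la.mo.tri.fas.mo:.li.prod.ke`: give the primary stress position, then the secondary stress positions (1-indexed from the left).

Weights: 1 la L, 2 mo L, 3 tri L, 4 fas H, 5 mo: L, 6 li L, 7 prod H, 8 ke L.
Parse left to right (heavy = foot alone; LL = one foot; stranded L unfooted): (la.ˈmo) tri (ˈfas) (mo:.ˈli) (ˈprod) ke.
Foot heads: 2, 4, 6, 7.
Primary stress on the leftmost head = syllable 2.
Secondary stress on 4, 6, 7: la.ˈmo.tri.ˌfas.mo:.ˌli.ˌprod.ke.

primary 2, secondary 4, 6, 7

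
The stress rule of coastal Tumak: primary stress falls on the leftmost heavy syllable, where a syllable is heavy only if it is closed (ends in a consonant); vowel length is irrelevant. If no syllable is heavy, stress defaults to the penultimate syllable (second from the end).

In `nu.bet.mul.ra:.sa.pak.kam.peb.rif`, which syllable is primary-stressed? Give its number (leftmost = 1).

Weights: 1 nu L, 2 bet H, 3 mul H, 4 ra: L, 5 sa L, 6 pak H, 7 kam H, 8 peb H, 9 rif H.
Heavy syllables in the domain: 2, 3, 6, 7, 8, 9. The leftmost is syllable 2 (bet).
Primary stress: syllable 2 → nu.ˈbet.mul.ra:.sa.pak.kam.peb.rif.

2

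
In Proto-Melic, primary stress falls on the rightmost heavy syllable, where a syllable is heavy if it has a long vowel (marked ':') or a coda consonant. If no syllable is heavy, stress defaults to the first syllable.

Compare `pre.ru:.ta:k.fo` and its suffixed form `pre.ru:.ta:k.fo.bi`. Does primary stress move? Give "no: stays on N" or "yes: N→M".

no: stays on 3

Base `pre.ru:.ta:k.fo` (4 syllables):
  Weights: 1 pre L, 2 ru: H, 3 ta:k H, 4 fo L.
  Heavy syllables in the domain: 2, 3. The rightmost is syllable 3 (ta:k).
  → primary stress on syllable 3.
Suffixed `pre.ru:.ta:k.fo.bi` (5 syllables):
  Weights: 1 pre L, 2 ru: H, 3 ta:k H, 4 fo L, 5 bi L.
  Heavy syllables in the domain: 2, 3. The rightmost is syllable 3 (ta:k).
  → primary stress on syllable 3.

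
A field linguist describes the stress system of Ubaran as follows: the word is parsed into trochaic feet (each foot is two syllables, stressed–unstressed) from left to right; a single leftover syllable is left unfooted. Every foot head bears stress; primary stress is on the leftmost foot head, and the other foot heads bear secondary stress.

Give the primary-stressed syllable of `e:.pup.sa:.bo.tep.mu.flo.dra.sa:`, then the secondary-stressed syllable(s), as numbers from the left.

primary 1, secondary 3, 5, 7

Parse left to right into trochaic (ˈσσ) feet: (ˈe:.pup) (ˈsa:.bo) (ˈtep.mu) (ˈflo.dra) sa:. Syllable 9 is left unfooted.
Foot heads (stressed positions): 1, 3, 5, 7.
End Rule Leftmost: primary stress on the leftmost head = syllable 1.
Secondary stress on 3, 5, 7: ˈe:.pup.ˌsa:.bo.ˌtep.mu.ˌflo.dra.sa:.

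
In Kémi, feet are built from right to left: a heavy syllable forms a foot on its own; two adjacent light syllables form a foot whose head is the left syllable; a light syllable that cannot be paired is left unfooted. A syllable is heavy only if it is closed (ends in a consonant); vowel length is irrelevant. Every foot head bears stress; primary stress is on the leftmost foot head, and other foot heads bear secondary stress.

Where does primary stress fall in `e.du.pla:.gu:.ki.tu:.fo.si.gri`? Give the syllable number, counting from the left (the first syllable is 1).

Weights: 1 e L, 2 du L, 3 pla: L, 4 gu: L, 5 ki L, 6 tu: L, 7 fo L, 8 si L, 9 gri L.
Parse right to left (heavy = foot alone; LL = one foot; stranded L unfooted): e (ˈdu.pla:) (ˈgu:.ki) (ˈtu:.fo) (ˈsi.gri).
Foot heads: 2, 4, 6, 8.
Primary stress on the leftmost head = syllable 2.
Primary stress: syllable 2 → e.ˈdu.pla:.gu:.ki.tu:.fo.si.gri.

2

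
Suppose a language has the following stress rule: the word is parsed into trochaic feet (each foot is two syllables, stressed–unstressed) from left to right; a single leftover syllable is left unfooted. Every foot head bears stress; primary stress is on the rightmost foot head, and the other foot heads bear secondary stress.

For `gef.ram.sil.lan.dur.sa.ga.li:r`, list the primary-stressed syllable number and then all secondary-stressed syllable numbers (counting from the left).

Parse left to right into trochaic (ˈσσ) feet: (ˈgef.ram) (ˈsil.lan) (ˈdur.sa) (ˈga.li:r).
Foot heads (stressed positions): 1, 3, 5, 7.
End Rule Rightmost: primary stress on the rightmost head = syllable 7.
Secondary stress on 1, 3, 5: ˌgef.ram.ˌsil.lan.ˌdur.sa.ˈga.li:r.

primary 7, secondary 1, 3, 5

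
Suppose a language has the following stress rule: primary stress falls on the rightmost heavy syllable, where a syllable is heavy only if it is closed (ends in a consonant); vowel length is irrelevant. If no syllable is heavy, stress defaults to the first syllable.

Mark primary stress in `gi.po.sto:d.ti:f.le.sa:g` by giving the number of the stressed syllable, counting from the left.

Weights: 1 gi L, 2 po L, 3 sto:d H, 4 ti:f H, 5 le L, 6 sa:g H.
Heavy syllables in the domain: 3, 4, 6. The rightmost is syllable 6 (sa:g).
Primary stress: syllable 6 → gi.po.sto:d.ti:f.le.ˈsa:g.

6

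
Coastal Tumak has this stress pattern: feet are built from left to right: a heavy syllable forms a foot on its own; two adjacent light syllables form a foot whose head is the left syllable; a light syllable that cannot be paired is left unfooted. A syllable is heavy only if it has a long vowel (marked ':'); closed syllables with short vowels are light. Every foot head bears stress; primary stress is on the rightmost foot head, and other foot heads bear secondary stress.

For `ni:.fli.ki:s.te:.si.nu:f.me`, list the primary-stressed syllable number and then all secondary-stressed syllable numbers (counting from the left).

primary 6, secondary 1, 3, 4

Weights: 1 ni: H, 2 fli L, 3 ki:s H, 4 te: H, 5 si L, 6 nu:f H, 7 me L.
Parse left to right (heavy = foot alone; LL = one foot; stranded L unfooted): (ˈni:) fli (ˈki:s) (ˈte:) si (ˈnu:f) me.
Foot heads: 1, 3, 4, 6.
Primary stress on the rightmost head = syllable 6.
Secondary stress on 1, 3, 4: ˌni:.fli.ˌki:s.ˌte:.si.ˈnu:f.me.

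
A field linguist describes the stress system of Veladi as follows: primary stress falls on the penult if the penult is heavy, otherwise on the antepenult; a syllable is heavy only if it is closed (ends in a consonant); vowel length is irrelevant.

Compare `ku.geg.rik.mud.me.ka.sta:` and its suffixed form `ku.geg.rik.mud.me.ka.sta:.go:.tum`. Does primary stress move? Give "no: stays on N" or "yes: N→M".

yes: 5→7

Base `ku.geg.rik.mud.me.ka.sta:` (7 syllables):
  Weights: 5 me L, 6 ka L, 7 sta: L.
  The penult (syllable 6, ka) is light, so stress falls on the antepenult (syllable 5, me).
  → primary stress on syllable 5.
Suffixed `ku.geg.rik.mud.me.ka.sta:.go:.tum` (9 syllables):
  Weights: 7 sta: L, 8 go: L, 9 tum H.
  The penult (syllable 8, go:) is light, so stress falls on the antepenult (syllable 7, sta:).
  → primary stress on syllable 7.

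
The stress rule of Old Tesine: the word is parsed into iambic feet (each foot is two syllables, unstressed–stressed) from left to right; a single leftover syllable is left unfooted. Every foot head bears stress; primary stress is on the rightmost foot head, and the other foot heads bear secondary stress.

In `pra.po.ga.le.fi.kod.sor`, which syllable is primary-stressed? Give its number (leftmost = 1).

6

Parse left to right into iambic (σˈσ) feet: (pra.ˈpo) (ga.ˈle) (fi.ˈkod) sor. Syllable 7 is left unfooted.
Foot heads (stressed positions): 2, 4, 6.
End Rule Rightmost: primary stress on the rightmost head = syllable 6.
Primary stress: syllable 6 → pra.po.ga.le.fi.ˈkod.sor.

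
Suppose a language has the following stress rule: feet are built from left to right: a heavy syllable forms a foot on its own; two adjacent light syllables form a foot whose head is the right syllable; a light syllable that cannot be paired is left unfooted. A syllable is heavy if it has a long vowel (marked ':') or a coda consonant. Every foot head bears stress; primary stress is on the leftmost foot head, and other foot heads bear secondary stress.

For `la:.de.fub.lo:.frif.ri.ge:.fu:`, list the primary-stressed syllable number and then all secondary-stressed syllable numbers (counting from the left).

Weights: 1 la: H, 2 de L, 3 fub H, 4 lo: H, 5 frif H, 6 ri L, 7 ge: H, 8 fu: H.
Parse left to right (heavy = foot alone; LL = one foot; stranded L unfooted): (ˈla:) de (ˈfub) (ˈlo:) (ˈfrif) ri (ˈge:) (ˈfu:).
Foot heads: 1, 3, 4, 5, 7, 8.
Primary stress on the leftmost head = syllable 1.
Secondary stress on 3, 4, 5, 7, 8: ˈla:.de.ˌfub.ˌlo:.ˌfrif.ri.ˌge:.ˌfu:.

primary 1, secondary 3, 4, 5, 7, 8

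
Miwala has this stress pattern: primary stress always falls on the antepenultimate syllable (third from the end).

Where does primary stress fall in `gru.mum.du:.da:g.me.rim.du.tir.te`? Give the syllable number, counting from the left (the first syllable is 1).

7

The word has 9 syllables; the antepenultimate syllable (third from the end) is syllable 7 (du).
Primary stress: syllable 7 → gru.mum.du:.da:g.me.rim.ˈdu.tir.te.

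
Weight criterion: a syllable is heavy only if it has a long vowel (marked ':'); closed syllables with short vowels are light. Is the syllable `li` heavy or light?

`li`: short vowel, open (no coda). Short vowel → light.

light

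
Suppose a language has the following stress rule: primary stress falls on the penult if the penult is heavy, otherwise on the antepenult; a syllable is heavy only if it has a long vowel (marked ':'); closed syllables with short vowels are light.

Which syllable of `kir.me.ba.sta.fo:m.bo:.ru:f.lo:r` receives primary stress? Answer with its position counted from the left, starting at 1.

7

Weights: 6 bo: H, 7 ru:f H, 8 lo:r H.
The penult (syllable 7, ru:f) is heavy, so it takes stress.
Primary stress: syllable 7 → kir.me.ba.sta.fo:m.bo:.ˈru:f.lo:r.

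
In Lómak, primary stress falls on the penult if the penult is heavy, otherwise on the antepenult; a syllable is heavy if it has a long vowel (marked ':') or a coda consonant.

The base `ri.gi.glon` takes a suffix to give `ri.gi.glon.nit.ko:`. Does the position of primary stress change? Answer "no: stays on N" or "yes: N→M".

Base `ri.gi.glon` (3 syllables):
  Weights: 1 ri L, 2 gi L, 3 glon H.
  The penult (syllable 2, gi) is light, so stress falls on the antepenult (syllable 1, ri).
  → primary stress on syllable 1.
Suffixed `ri.gi.glon.nit.ko:` (5 syllables):
  Weights: 3 glon H, 4 nit H, 5 ko: H.
  The penult (syllable 4, nit) is heavy, so it takes stress.
  → primary stress on syllable 4.

yes: 1→4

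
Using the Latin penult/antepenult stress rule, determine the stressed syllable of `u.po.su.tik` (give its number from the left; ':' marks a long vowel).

Classical Latin: stress the penult if heavy (long vowel or closed), else the antepenult.
Weights: 2 po L, 3 su L, 4 tik H.
The penult (syllable 3, su) is light, so stress falls on the antepenult (syllable 2, po).
Stress on syllable 2: u.ˈpo.su.tik.

2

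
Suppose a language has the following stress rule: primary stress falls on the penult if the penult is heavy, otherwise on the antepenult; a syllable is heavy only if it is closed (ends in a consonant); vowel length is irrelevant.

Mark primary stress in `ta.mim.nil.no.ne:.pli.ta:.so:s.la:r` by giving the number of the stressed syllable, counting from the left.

Weights: 7 ta: L, 8 so:s H, 9 la:r H.
The penult (syllable 8, so:s) is heavy, so it takes stress.
Primary stress: syllable 8 → ta.mim.nil.no.ne:.pli.ta:.ˈso:s.la:r.

8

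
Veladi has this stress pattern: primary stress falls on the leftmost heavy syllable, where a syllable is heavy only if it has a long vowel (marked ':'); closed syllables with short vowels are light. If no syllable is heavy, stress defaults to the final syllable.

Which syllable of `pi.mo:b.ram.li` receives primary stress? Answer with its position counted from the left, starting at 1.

2

Weights: 1 pi L, 2 mo:b H, 3 ram L, 4 li L.
Heavy syllables in the domain: 2. The leftmost is syllable 2 (mo:b).
Primary stress: syllable 2 → pi.ˈmo:b.ram.li.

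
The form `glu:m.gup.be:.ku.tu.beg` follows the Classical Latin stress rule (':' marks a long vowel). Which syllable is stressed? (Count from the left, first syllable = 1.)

Classical Latin: stress the penult if heavy (long vowel or closed), else the antepenult.
Weights: 4 ku L, 5 tu L, 6 beg H.
The penult (syllable 5, tu) is light, so stress falls on the antepenult (syllable 4, ku).
Stress on syllable 4: glu:m.gup.be:.ˈku.tu.beg.

4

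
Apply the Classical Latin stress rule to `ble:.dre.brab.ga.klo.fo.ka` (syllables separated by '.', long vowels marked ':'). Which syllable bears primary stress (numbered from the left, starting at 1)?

5

Classical Latin: stress the penult if heavy (long vowel or closed), else the antepenult.
Weights: 5 klo L, 6 fo L, 7 ka L.
The penult (syllable 6, fo) is light, so stress falls on the antepenult (syllable 5, klo).
Stress on syllable 5: ble:.dre.brab.ga.ˈklo.fo.ka.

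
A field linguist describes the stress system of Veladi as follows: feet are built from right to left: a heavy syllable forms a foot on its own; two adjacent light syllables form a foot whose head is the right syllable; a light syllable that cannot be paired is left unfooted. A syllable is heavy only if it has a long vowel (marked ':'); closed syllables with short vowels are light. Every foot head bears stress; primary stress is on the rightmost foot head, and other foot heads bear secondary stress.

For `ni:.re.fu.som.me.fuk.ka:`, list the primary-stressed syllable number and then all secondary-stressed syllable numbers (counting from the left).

primary 7, secondary 1, 4, 6

Weights: 1 ni: H, 2 re L, 3 fu L, 4 som L, 5 me L, 6 fuk L, 7 ka: H.
Parse right to left (heavy = foot alone; LL = one foot; stranded L unfooted): (ˈni:) re (fu.ˈsom) (me.ˈfuk) (ˈka:).
Foot heads: 1, 4, 6, 7.
Primary stress on the rightmost head = syllable 7.
Secondary stress on 1, 4, 6: ˌni:.re.fu.ˌsom.me.ˌfuk.ˈka:.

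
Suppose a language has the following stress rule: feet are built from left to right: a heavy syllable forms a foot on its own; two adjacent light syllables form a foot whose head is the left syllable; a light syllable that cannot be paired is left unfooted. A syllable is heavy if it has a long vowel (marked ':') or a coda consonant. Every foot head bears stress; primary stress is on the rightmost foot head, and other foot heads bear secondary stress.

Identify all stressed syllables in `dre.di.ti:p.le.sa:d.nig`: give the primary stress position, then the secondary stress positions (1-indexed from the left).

Weights: 1 dre L, 2 di L, 3 ti:p H, 4 le L, 5 sa:d H, 6 nig H.
Parse left to right (heavy = foot alone; LL = one foot; stranded L unfooted): (ˈdre.di) (ˈti:p) le (ˈsa:d) (ˈnig).
Foot heads: 1, 3, 5, 6.
Primary stress on the rightmost head = syllable 6.
Secondary stress on 1, 3, 5: ˌdre.di.ˌti:p.le.ˌsa:d.ˈnig.

primary 6, secondary 1, 3, 5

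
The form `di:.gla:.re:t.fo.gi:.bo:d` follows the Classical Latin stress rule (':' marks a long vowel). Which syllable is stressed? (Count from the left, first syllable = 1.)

Classical Latin: stress the penult if heavy (long vowel or closed), else the antepenult.
Weights: 4 fo L, 5 gi: H, 6 bo:d H.
The penult (syllable 5, gi:) is heavy, so it takes stress.
Stress on syllable 5: di:.gla:.re:t.fo.ˈgi:.bo:d.

5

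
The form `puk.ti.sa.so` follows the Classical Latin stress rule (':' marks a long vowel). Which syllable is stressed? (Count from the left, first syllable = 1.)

Classical Latin: stress the penult if heavy (long vowel or closed), else the antepenult.
Weights: 2 ti L, 3 sa L, 4 so L.
The penult (syllable 3, sa) is light, so stress falls on the antepenult (syllable 2, ti).
Stress on syllable 2: puk.ˈti.sa.so.

2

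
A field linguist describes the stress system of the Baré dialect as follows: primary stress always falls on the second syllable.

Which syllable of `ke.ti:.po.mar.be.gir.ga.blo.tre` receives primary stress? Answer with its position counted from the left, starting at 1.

2

The word has 9 syllables; the second syllable is syllable 2 (ti:).
Primary stress: syllable 2 → ke.ˈti:.po.mar.be.gir.ga.blo.tre.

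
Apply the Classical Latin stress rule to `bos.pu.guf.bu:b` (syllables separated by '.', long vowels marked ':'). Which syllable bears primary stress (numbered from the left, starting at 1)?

3

Classical Latin: stress the penult if heavy (long vowel or closed), else the antepenult.
Weights: 2 pu L, 3 guf H, 4 bu:b H.
The penult (syllable 3, guf) is heavy, so it takes stress.
Stress on syllable 3: bos.pu.ˈguf.bu:b.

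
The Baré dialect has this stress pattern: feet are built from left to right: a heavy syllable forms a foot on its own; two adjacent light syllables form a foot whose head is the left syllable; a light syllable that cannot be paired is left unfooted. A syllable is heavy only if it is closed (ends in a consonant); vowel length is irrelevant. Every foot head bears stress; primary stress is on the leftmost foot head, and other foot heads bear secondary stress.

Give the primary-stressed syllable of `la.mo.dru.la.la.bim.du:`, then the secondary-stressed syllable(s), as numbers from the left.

primary 1, secondary 3, 6

Weights: 1 la L, 2 mo L, 3 dru L, 4 la L, 5 la L, 6 bim H, 7 du: L.
Parse left to right (heavy = foot alone; LL = one foot; stranded L unfooted): (ˈla.mo) (ˈdru.la) la (ˈbim) du:.
Foot heads: 1, 3, 6.
Primary stress on the leftmost head = syllable 1.
Secondary stress on 3, 6: ˈla.mo.ˌdru.la.la.ˌbim.du:.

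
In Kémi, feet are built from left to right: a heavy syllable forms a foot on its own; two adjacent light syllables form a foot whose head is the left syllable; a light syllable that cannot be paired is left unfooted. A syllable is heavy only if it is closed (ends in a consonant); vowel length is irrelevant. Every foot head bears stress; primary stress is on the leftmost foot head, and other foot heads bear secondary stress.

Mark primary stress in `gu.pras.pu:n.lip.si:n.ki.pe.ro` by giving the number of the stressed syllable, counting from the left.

Weights: 1 gu L, 2 pras H, 3 pu:n H, 4 lip H, 5 si:n H, 6 ki L, 7 pe L, 8 ro L.
Parse left to right (heavy = foot alone; LL = one foot; stranded L unfooted): gu (ˈpras) (ˈpu:n) (ˈlip) (ˈsi:n) (ˈki.pe) ro.
Foot heads: 2, 3, 4, 5, 6.
Primary stress on the leftmost head = syllable 2.
Primary stress: syllable 2 → gu.ˈpras.pu:n.lip.si:n.ki.pe.ro.

2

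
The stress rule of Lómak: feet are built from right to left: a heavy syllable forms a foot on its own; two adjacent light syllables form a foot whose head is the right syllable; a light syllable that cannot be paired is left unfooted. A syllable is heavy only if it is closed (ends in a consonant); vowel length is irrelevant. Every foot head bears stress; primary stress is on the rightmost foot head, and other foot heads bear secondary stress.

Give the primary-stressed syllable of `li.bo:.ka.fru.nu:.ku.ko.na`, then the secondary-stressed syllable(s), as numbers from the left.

Weights: 1 li L, 2 bo: L, 3 ka L, 4 fru L, 5 nu: L, 6 ku L, 7 ko L, 8 na L.
Parse right to left (heavy = foot alone; LL = one foot; stranded L unfooted): (li.ˈbo:) (ka.ˈfru) (nu:.ˈku) (ko.ˈna).
Foot heads: 2, 4, 6, 8.
Primary stress on the rightmost head = syllable 8.
Secondary stress on 2, 4, 6: li.ˌbo:.ka.ˌfru.nu:.ˌku.ko.ˈna.

primary 8, secondary 2, 4, 6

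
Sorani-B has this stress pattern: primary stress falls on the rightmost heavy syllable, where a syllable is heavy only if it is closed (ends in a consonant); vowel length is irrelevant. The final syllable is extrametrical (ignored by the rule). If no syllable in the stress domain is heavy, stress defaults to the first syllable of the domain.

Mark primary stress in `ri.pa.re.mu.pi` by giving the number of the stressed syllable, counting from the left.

1

The final syllable (5, pi) is extrametrical; the stress domain is syllables 1–4.
Weights: 1 ri L, 2 pa L, 3 re L, 4 mu L.
No heavy syllable in the domain; default to the first syllable of the domain = syllable 1.
Primary stress: syllable 1 → ˈri.pa.re.mu.pi.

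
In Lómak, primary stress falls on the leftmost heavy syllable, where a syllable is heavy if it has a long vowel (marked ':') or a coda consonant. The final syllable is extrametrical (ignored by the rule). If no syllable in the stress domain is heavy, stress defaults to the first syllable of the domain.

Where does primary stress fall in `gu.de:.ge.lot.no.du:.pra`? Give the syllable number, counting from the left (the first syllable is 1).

2

The final syllable (7, pra) is extrametrical; the stress domain is syllables 1–6.
Weights: 1 gu L, 2 de: H, 3 ge L, 4 lot H, 5 no L, 6 du: H.
Heavy syllables in the domain: 2, 4, 6. The leftmost is syllable 2 (de:).
Primary stress: syllable 2 → gu.ˈde:.ge.lot.no.du:.pra.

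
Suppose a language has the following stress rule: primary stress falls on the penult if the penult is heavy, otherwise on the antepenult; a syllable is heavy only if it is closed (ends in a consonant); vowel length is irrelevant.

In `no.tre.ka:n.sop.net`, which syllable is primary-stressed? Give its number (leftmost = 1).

4

Weights: 3 ka:n H, 4 sop H, 5 net H.
The penult (syllable 4, sop) is heavy, so it takes stress.
Primary stress: syllable 4 → no.tre.ka:n.ˈsop.net.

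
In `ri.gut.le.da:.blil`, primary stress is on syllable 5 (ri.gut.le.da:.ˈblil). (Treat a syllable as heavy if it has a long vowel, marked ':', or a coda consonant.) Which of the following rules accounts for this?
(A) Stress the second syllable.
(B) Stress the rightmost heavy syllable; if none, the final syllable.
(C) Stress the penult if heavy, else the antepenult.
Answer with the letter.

Rule A → syllable 2 (observed: 5).
Rule B → syllable 5 ✓.
Rule C → syllable 4 (observed: 5).

B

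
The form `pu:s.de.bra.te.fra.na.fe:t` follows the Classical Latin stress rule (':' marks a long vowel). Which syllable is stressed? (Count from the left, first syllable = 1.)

5

Classical Latin: stress the penult if heavy (long vowel or closed), else the antepenult.
Weights: 5 fra L, 6 na L, 7 fe:t H.
The penult (syllable 6, na) is light, so stress falls on the antepenult (syllable 5, fra).
Stress on syllable 5: pu:s.de.bra.te.ˈfra.na.fe:t.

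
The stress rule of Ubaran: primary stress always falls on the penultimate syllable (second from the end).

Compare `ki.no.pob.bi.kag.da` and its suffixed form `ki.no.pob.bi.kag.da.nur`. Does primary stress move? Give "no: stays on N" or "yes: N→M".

Base `ki.no.pob.bi.kag.da` (6 syllables):
  The word has 6 syllables; the penultimate syllable (second from the end) is syllable 5 (kag).
  → primary stress on syllable 5.
Suffixed `ki.no.pob.bi.kag.da.nur` (7 syllables):
  The word has 7 syllables; the penultimate syllable (second from the end) is syllable 6 (da).
  → primary stress on syllable 6.

yes: 5→6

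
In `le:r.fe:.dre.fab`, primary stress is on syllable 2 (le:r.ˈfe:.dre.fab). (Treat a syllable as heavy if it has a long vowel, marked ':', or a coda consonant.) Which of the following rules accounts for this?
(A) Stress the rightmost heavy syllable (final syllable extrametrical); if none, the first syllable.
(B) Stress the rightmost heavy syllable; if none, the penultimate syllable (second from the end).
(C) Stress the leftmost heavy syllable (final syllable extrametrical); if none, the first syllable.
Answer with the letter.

A

Rule A → syllable 2 ✓.
Rule B → syllable 4 (observed: 2).
Rule C → syllable 1 (observed: 2).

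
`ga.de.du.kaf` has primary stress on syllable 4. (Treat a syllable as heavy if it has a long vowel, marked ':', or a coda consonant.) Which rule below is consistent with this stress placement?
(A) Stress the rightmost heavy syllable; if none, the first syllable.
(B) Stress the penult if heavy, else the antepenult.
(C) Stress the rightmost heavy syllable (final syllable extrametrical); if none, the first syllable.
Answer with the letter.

Rule A → syllable 4 ✓.
Rule B → syllable 2 (observed: 4).
Rule C → syllable 1 (observed: 4).

A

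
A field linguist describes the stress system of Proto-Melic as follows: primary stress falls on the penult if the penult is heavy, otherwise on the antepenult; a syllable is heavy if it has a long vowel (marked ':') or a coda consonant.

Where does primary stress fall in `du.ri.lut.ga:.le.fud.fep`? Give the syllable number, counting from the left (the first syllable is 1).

Weights: 5 le L, 6 fud H, 7 fep H.
The penult (syllable 6, fud) is heavy, so it takes stress.
Primary stress: syllable 6 → du.ri.lut.ga:.le.ˈfud.fep.

6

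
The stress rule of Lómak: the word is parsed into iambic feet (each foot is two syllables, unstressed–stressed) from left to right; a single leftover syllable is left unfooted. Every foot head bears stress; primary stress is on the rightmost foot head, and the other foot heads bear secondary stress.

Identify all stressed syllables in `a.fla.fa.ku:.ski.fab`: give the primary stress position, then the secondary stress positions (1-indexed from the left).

Parse left to right into iambic (σˈσ) feet: (a.ˈfla) (fa.ˈku:) (ski.ˈfab).
Foot heads (stressed positions): 2, 4, 6.
End Rule Rightmost: primary stress on the rightmost head = syllable 6.
Secondary stress on 2, 4: a.ˌfla.fa.ˌku:.ski.ˈfab.

primary 6, secondary 2, 4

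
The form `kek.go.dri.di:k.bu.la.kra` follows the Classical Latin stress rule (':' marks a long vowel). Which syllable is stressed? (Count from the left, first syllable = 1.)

Classical Latin: stress the penult if heavy (long vowel or closed), else the antepenult.
Weights: 5 bu L, 6 la L, 7 kra L.
The penult (syllable 6, la) is light, so stress falls on the antepenult (syllable 5, bu).
Stress on syllable 5: kek.go.dri.di:k.ˈbu.la.kra.

5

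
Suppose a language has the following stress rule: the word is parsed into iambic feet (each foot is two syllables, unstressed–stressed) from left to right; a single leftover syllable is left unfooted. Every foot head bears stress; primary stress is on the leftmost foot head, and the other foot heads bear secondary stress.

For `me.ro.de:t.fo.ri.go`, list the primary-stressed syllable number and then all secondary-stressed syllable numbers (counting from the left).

primary 2, secondary 4, 6

Parse left to right into iambic (σˈσ) feet: (me.ˈro) (de:t.ˈfo) (ri.ˈgo).
Foot heads (stressed positions): 2, 4, 6.
End Rule Leftmost: primary stress on the leftmost head = syllable 2.
Secondary stress on 4, 6: me.ˈro.de:t.ˌfo.ri.ˌgo.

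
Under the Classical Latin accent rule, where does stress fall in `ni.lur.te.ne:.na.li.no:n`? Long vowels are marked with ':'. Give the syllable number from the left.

Classical Latin: stress the penult if heavy (long vowel or closed), else the antepenult.
Weights: 5 na L, 6 li L, 7 no:n H.
The penult (syllable 6, li) is light, so stress falls on the antepenult (syllable 5, na).
Stress on syllable 5: ni.lur.te.ne:.ˈna.li.no:n.

5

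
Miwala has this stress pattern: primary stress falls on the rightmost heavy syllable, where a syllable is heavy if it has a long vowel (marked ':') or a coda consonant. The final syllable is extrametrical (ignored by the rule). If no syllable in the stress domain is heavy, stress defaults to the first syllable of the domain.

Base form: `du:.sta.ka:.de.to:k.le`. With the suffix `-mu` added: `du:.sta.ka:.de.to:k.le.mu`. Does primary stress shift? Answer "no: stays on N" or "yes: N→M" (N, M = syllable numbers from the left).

Base `du:.sta.ka:.de.to:k.le` (6 syllables):
  The final syllable (6, le) is extrametrical; the stress domain is syllables 1–5.
  Weights: 1 du: H, 2 sta L, 3 ka: H, 4 de L, 5 to:k H.
  Heavy syllables in the domain: 1, 3, 5. The rightmost is syllable 5 (to:k).
  → primary stress on syllable 5.
Suffixed `du:.sta.ka:.de.to:k.le.mu` (7 syllables):
  The final syllable (7, mu) is extrametrical; the stress domain is syllables 1–6.
  Weights: 1 du: H, 2 sta L, 3 ka: H, 4 de L, 5 to:k H, 6 le L.
  Heavy syllables in the domain: 1, 3, 5. The rightmost is syllable 5 (to:k).
  → primary stress on syllable 5.

no: stays on 5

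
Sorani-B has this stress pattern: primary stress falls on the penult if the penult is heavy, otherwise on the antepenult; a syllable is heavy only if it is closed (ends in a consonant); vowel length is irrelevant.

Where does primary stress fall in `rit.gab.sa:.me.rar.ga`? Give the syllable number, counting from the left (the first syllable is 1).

Weights: 4 me L, 5 rar H, 6 ga L.
The penult (syllable 5, rar) is heavy, so it takes stress.
Primary stress: syllable 5 → rit.gab.sa:.me.ˈrar.ga.

5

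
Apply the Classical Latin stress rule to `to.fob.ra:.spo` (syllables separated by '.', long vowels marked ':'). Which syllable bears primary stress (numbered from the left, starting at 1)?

Classical Latin: stress the penult if heavy (long vowel or closed), else the antepenult.
Weights: 2 fob H, 3 ra: H, 4 spo L.
The penult (syllable 3, ra:) is heavy, so it takes stress.
Stress on syllable 3: to.fob.ˈra:.spo.

3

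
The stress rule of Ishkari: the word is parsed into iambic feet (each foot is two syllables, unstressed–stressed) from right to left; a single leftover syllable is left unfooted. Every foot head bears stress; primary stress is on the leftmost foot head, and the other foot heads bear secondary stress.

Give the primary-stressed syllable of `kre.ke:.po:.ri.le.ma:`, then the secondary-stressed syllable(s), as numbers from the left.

Parse right to left into iambic (σˈσ) feet: (kre.ˈke:) (po:.ˈri) (le.ˈma:).
Foot heads (stressed positions): 2, 4, 6.
End Rule Leftmost: primary stress on the leftmost head = syllable 2.
Secondary stress on 4, 6: kre.ˈke:.po:.ˌri.le.ˌma:.

primary 2, secondary 4, 6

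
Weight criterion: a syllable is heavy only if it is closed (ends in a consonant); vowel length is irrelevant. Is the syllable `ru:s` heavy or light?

`ru:s`: long vowel, closed (coda /s/). Closed (coda /s/) → heavy.

heavy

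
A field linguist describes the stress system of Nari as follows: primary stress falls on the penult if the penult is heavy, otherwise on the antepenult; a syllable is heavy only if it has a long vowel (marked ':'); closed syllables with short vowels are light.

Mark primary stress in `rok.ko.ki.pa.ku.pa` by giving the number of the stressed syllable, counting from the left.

Weights: 4 pa L, 5 ku L, 6 pa L.
The penult (syllable 5, ku) is light, so stress falls on the antepenult (syllable 4, pa).
Primary stress: syllable 4 → rok.ko.ki.ˈpa.ku.pa.

4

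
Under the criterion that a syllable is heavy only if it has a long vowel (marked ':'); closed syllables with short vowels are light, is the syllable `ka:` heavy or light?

heavy

`ka:`: long vowel, open (no coda). Long vowel → heavy.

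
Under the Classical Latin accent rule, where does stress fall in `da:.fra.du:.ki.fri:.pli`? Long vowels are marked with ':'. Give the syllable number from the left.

Classical Latin: stress the penult if heavy (long vowel or closed), else the antepenult.
Weights: 4 ki L, 5 fri: H, 6 pli L.
The penult (syllable 5, fri:) is heavy, so it takes stress.
Stress on syllable 5: da:.fra.du:.ki.ˈfri:.pli.

5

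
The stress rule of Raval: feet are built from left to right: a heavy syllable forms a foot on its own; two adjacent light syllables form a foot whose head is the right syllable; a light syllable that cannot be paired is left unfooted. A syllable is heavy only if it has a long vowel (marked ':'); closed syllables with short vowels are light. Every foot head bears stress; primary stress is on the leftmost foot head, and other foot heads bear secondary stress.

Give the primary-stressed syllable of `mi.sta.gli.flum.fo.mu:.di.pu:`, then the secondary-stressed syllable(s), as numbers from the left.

primary 2, secondary 4, 6, 8

Weights: 1 mi L, 2 sta L, 3 gli L, 4 flum L, 5 fo L, 6 mu: H, 7 di L, 8 pu: H.
Parse left to right (heavy = foot alone; LL = one foot; stranded L unfooted): (mi.ˈsta) (gli.ˈflum) fo (ˈmu:) di (ˈpu:).
Foot heads: 2, 4, 6, 8.
Primary stress on the leftmost head = syllable 2.
Secondary stress on 4, 6, 8: mi.ˈsta.gli.ˌflum.fo.ˌmu:.di.ˌpu:.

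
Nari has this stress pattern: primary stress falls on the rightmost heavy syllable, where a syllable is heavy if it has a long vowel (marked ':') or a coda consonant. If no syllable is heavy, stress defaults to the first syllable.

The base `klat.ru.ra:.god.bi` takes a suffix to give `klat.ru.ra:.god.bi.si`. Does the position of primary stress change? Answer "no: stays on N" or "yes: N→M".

Base `klat.ru.ra:.god.bi` (5 syllables):
  Weights: 1 klat H, 2 ru L, 3 ra: H, 4 god H, 5 bi L.
  Heavy syllables in the domain: 1, 3, 4. The rightmost is syllable 4 (god).
  → primary stress on syllable 4.
Suffixed `klat.ru.ra:.god.bi.si` (6 syllables):
  Weights: 1 klat H, 2 ru L, 3 ra: H, 4 god H, 5 bi L, 6 si L.
  Heavy syllables in the domain: 1, 3, 4. The rightmost is syllable 4 (god).
  → primary stress on syllable 4.

no: stays on 4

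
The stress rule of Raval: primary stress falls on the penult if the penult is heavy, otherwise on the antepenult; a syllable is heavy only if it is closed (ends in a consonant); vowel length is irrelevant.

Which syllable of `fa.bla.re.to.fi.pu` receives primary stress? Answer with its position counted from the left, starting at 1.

4

Weights: 4 to L, 5 fi L, 6 pu L.
The penult (syllable 5, fi) is light, so stress falls on the antepenult (syllable 4, to).
Primary stress: syllable 4 → fa.bla.re.ˈto.fi.pu.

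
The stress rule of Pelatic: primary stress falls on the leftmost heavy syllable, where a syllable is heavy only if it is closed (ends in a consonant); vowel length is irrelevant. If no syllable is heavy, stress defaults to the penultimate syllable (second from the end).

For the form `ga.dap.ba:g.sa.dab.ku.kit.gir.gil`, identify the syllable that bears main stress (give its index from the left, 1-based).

2

Weights: 1 ga L, 2 dap H, 3 ba:g H, 4 sa L, 5 dab H, 6 ku L, 7 kit H, 8 gir H, 9 gil H.
Heavy syllables in the domain: 2, 3, 5, 7, 8, 9. The leftmost is syllable 2 (dap).
Primary stress: syllable 2 → ga.ˈdap.ba:g.sa.dab.ku.kit.gir.gil.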